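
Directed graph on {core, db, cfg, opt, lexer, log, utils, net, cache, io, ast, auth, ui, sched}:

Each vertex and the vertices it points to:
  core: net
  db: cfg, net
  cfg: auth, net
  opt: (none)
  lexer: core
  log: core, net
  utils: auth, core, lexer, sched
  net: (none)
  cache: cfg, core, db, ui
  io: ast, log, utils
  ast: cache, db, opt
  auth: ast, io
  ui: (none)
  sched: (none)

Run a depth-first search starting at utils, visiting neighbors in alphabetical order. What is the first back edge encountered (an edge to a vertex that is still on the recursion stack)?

cfg->auth

DFS from utils (visiting neighbors in alphabetical order); mark gray on enter, black on exit:
utils gray
  auth gray
    ast gray
      cache gray
        cfg gray
          cfg→auth: auth is gray → back edge
First back edge: cfg → auth.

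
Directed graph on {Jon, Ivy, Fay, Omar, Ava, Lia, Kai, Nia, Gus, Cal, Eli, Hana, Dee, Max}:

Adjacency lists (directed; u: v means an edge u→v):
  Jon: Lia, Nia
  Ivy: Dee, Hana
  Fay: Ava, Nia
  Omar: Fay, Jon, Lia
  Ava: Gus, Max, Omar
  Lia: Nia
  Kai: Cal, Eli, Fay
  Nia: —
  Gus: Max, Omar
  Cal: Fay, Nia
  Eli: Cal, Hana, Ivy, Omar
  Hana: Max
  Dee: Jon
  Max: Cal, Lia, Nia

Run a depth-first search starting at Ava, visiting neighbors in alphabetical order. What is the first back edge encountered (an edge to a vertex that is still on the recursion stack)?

Fay->Ava

DFS from Ava (visiting neighbors in alphabetical order); mark gray on enter, black on exit:
Ava gray
  Gus gray
    Max gray
      Cal gray
        Fay gray
          Fay→Ava: Ava is gray → back edge
First back edge: Fay → Ava.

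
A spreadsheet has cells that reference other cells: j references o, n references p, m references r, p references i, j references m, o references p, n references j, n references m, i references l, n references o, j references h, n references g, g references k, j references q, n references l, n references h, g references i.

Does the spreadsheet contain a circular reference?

DFS with white/gray/black marking, starting from g:
g gray
  i gray
    l gray
    l black
  i black
  k gray
  k black
g black
h gray
h black
j gray
  m gray
    r gray
    r black
  m black
  o gray
    p gray
      p→i: i black — skip
    p black
  o black
  j→h: h black — skip
  q gray
  q black
j black
n gray
  n→h: h black — skip
  n→g: g black — skip
  n→o: o black — skip
  n→l: l black — skip
  n→p: p black — skip
  n→m: m black — skip
  n→j: j black — skip
n black
Every edge goes to a white or black vertex — no back edge, so the graph is acyclic.

No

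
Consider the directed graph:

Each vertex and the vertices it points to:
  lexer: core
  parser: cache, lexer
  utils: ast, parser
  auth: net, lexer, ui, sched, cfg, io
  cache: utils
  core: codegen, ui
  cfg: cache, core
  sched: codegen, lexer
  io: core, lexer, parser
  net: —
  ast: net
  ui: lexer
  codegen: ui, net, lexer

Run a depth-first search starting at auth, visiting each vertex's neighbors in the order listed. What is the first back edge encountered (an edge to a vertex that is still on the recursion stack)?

DFS from auth (visiting each vertex's neighbors in the order listed); mark gray on enter, black on exit:
auth gray
  net gray
  net black
  lexer gray
    core gray
      codegen gray
        ui gray
          ui→lexer: lexer is gray → back edge
First back edge: ui → lexer.

ui->lexer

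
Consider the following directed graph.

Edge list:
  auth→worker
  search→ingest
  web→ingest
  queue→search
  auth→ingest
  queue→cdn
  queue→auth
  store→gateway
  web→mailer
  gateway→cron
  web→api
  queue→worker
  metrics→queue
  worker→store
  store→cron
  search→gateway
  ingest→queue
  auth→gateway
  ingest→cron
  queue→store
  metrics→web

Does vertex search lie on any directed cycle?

Yes

search is on a cycle iff search can reach itself via ≥1 edge.
search → ingest → queue → search — yes.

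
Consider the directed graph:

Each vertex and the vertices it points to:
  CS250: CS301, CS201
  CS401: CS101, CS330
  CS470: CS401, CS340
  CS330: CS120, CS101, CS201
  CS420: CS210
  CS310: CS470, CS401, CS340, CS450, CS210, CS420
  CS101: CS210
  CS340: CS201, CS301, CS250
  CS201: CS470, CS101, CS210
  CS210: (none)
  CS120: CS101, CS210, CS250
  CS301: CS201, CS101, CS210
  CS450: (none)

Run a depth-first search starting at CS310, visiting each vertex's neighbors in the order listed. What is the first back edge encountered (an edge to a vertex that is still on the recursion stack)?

DFS from CS310 (visiting each vertex's neighbors in the order listed); mark gray on enter, black on exit:
CS310 gray
  CS470 gray
    CS401 gray
      CS101 gray
        CS210 gray
        CS210 black
      CS101 black
      CS330 gray
        CS120 gray
          CS120→CS101: CS101 black — skip
          CS120→CS210: CS210 black — skip
          CS250 gray
            CS301 gray
              CS201 gray
                CS201→CS470: CS470 is gray → back edge
First back edge: CS201 → CS470.

CS201->CS470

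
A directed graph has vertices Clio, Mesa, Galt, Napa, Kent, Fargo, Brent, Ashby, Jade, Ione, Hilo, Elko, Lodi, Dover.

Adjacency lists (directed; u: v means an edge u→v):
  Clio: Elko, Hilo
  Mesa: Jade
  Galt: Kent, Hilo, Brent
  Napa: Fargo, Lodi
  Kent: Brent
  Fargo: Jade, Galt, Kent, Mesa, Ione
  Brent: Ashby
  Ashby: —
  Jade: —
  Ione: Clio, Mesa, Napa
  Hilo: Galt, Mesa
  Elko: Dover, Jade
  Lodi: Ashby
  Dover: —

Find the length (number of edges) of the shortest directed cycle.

2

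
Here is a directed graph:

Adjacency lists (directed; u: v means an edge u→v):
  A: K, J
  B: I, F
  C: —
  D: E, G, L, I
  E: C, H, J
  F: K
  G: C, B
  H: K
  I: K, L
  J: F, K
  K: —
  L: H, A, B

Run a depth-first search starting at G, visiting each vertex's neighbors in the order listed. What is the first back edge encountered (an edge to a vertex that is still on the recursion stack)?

DFS from G (visiting each vertex's neighbors in the order listed); mark gray on enter, black on exit:
G gray
  C gray
  C black
  B gray
    I gray
      K gray
      K black
      L gray
        H gray
          H→K: K black — skip
        H black
        A gray
          A→K: K black — skip
          J gray
            F gray
              F→K: K black — skip
            F black
            J→K: K black — skip
          J black
        A black
        L→B: B is gray → back edge
First back edge: L → B.

L→B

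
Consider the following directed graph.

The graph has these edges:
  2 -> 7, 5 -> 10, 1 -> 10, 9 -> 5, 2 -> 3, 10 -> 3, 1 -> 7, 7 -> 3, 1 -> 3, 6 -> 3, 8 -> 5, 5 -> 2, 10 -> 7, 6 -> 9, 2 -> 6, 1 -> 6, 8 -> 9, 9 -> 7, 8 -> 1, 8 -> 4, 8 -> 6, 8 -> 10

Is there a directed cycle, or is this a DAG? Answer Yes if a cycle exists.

Yes

DFS with white/gray/black marking, starting from 10:
10 gray
  7 gray
    3 gray
    3 black
  7 black
  10→3: 3 black — skip
10 black
8 gray
  6 gray
    9 gray
      9→7: 7 black — skip
      5 gray
        2 gray
          2→3: 3 black — skip
          2→7: 7 black — skip
          2→6: 6 is gray → back edge
Back edge found, so a cycle exists: 6 → 9 → 5 → 2 → 6.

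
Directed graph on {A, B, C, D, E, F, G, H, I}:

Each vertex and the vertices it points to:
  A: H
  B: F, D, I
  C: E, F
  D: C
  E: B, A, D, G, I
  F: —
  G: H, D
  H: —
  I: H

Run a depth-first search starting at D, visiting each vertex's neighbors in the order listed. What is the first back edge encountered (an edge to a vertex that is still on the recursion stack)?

B→D

DFS from D (visiting each vertex's neighbors in the order listed); mark gray on enter, black on exit:
D gray
  C gray
    E gray
      B gray
        F gray
        F black
        B→D: D is gray → back edge
First back edge: B → D.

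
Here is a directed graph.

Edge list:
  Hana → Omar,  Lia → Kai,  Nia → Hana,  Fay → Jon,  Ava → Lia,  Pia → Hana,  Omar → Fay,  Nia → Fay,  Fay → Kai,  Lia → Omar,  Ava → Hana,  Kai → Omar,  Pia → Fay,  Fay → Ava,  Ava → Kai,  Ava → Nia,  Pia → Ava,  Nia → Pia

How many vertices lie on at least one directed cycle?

8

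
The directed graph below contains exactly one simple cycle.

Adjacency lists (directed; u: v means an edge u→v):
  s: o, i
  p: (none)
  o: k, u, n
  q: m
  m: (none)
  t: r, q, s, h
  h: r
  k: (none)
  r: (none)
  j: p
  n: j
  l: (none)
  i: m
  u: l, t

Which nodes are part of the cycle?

o, s, t, u

DFS with gray/black marking from o:
o gray
  k gray
  k black
  u gray
    l gray
    l black
    t gray
      r gray
      r black
      q gray
        m gray
        m black
      q black
      s gray
        s→o: o is gray → back edge
Back edge closes the cycle o → u → t → s → o; its vertices are {o, s, t, u}.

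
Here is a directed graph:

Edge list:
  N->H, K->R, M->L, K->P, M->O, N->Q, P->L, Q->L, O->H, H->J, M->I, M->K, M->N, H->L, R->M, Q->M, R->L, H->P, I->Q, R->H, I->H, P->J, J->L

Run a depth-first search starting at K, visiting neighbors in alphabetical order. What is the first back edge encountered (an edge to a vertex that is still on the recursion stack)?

Q→M

DFS from K (visiting neighbors in alphabetical order); mark gray on enter, black on exit:
K gray
  P gray
    J gray
      L gray
      L black
    J black
    P→L: L black — skip
  P black
  R gray
    H gray
      H→J: J black — skip
      H→L: L black — skip
      H→P: P black — skip
    H black
    R→L: L black — skip
    M gray
      I gray
        I→H: H black — skip
        Q gray
          Q→L: L black — skip
          Q→M: M is gray → back edge
First back edge: Q → M.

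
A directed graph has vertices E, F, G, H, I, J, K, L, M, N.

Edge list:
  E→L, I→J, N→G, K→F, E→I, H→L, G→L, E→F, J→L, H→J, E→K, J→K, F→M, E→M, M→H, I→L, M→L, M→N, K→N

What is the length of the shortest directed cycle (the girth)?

For each vertex v, BFS finds the shortest path from v back to v.
The shortest such closed walk is K → F → M → H → J → K, length 5.

5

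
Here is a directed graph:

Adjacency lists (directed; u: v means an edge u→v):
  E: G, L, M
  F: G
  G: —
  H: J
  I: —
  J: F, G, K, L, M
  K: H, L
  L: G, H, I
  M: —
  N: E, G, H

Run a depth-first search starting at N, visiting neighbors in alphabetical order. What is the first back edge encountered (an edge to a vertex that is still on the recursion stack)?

DFS from N (visiting neighbors in alphabetical order); mark gray on enter, black on exit:
N gray
  E gray
    G gray
    G black
    L gray
      L→G: G black — skip
      H gray
        J gray
          F gray
            F→G: G black — skip
          F black
          J→G: G black — skip
          K gray
            K→H: H is gray → back edge
First back edge: K → H.

K→H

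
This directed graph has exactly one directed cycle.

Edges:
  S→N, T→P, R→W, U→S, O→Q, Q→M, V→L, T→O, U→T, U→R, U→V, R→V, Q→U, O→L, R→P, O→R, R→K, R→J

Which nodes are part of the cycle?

DFS with gray/black marking from T:
T gray
  O gray
    L gray
    L black
    Q gray
      U gray
        R gray
          V gray
            V→L: L black — skip
          V black
          J gray
          J black
          P gray
          P black
          W gray
          W black
          K gray
          K black
        R black
        U→T: T is gray → back edge
Back edge closes the cycle T → O → Q → U → T; its vertices are {O, Q, T, U}.

O, Q, T, U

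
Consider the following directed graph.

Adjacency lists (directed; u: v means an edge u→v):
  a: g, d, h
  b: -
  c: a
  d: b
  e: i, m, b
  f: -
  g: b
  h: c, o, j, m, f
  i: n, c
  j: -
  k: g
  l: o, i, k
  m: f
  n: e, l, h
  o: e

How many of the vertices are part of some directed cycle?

A vertex is on a directed cycle iff it belongs to a strongly connected component of size ≥ 2 (or has a self-loop).
The vertices on cycles are {a, c, e, h, i, l, n, o} — 8 in total.

8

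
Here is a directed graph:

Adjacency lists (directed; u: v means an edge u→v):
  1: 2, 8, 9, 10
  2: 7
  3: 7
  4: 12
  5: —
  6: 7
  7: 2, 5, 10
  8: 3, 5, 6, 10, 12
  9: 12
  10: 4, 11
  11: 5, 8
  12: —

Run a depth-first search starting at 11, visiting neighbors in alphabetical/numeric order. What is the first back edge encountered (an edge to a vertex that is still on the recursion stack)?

DFS from 11 (visiting neighbors in alphabetical/numeric order); mark gray on enter, black on exit:
11 gray
  5 gray
  5 black
  8 gray
    3 gray
      7 gray
        2 gray
          2→7: 7 is gray → back edge
First back edge: 2 → 7.

2→7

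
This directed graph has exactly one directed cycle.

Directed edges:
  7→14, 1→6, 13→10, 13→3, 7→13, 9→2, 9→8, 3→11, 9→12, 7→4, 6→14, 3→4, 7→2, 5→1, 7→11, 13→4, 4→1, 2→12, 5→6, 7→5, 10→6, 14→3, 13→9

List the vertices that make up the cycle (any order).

1, 3, 4, 6, 14

DFS with gray/black marking from 3:
3 gray
  11 gray
  11 black
  4 gray
    1 gray
      6 gray
        14 gray
          14→3: 3 is gray → back edge
Back edge closes the cycle 3 → 4 → 1 → 6 → 14 → 3; its vertices are {1, 3, 4, 6, 14}.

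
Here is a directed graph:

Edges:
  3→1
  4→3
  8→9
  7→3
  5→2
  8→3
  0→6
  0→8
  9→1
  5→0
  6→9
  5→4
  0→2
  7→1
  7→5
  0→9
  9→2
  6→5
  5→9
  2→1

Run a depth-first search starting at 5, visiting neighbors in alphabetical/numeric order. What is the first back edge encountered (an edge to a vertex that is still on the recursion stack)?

DFS from 5 (visiting neighbors in alphabetical/numeric order); mark gray on enter, black on exit:
5 gray
  0 gray
    2 gray
      1 gray
      1 black
    2 black
    6 gray
      6→5: 5 is gray → back edge
First back edge: 6 → 5.

6→5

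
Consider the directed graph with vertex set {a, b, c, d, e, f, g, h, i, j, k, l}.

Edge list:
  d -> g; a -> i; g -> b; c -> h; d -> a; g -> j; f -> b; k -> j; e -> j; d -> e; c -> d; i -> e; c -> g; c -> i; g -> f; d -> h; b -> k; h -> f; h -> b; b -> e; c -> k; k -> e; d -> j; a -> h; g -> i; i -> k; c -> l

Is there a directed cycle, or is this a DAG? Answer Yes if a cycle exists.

No

DFS with white/gray/black marking, starting from d:
d gray
  j gray
  j black
  a gray
    h gray
      f gray
        b gray
          k gray
            k→j: j black — skip
            e gray
              e→j: j black — skip
            e black
          k black
          b→e: e black — skip
        b black
      f black
      h→b: b black — skip
    h black
    i gray
      i→k: k black — skip
      i→e: e black — skip
    i black
  a black
  d→h: h black — skip
  g gray
    g→j: j black — skip
    g→i: i black — skip
    g→f: f black — skip
    g→b: b black — skip
  g black
  d→e: e black — skip
d black
c gray
  c→h: h black — skip
  c→g: g black — skip
  c→d: d black — skip
  c→k: k black — skip
  l gray
  l black
  c→i: i black — skip
c black
Every edge goes to a white or black vertex — no back edge, so the graph is acyclic.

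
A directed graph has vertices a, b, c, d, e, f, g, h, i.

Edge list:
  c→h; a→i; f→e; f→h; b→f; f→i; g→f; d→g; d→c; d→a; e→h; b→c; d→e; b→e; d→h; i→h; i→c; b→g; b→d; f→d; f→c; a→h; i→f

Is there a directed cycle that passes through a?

Yes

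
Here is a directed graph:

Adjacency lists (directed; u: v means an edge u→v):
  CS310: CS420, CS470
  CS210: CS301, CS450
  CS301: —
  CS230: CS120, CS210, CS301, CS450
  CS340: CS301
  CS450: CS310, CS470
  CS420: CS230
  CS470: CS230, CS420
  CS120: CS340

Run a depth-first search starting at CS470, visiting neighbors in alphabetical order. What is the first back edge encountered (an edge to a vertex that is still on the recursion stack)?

DFS from CS470 (visiting neighbors in alphabetical order); mark gray on enter, black on exit:
CS470 gray
  CS230 gray
    CS120 gray
      CS340 gray
        CS301 gray
        CS301 black
      CS340 black
    CS120 black
    CS210 gray
      CS210→CS301: CS301 black — skip
      CS450 gray
        CS310 gray
          CS420 gray
            CS420→CS230: CS230 is gray → back edge
First back edge: CS420 → CS230.

CS420->CS230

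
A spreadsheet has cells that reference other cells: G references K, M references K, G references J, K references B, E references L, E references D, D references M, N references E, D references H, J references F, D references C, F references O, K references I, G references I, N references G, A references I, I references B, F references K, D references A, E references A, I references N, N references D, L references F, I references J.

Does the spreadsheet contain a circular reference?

DFS with white/gray/black marking, starting from O:
O gray
O black
A gray
  I gray
    J gray
      F gray
        K gray
          K→I: I is gray → back edge
Back edge found, so a cycle exists: I → J → F → K → I.

Yes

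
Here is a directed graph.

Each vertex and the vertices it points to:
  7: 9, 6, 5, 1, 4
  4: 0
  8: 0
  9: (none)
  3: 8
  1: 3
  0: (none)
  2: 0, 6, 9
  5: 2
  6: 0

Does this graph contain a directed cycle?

DFS with white/gray/black marking, starting from 6:
6 gray
  0 gray
  0 black
6 black
7 gray
  9 gray
  9 black
  7→6: 6 black — skip
  5 gray
    2 gray
      2→0: 0 black — skip
      2→6: 6 black — skip
      2→9: 9 black — skip
    2 black
  5 black
  1 gray
    3 gray
      8 gray
        8→0: 0 black — skip
      8 black
    3 black
  1 black
  4 gray
    4→0: 0 black — skip
  4 black
7 black
Every edge goes to a white or black vertex — no back edge, so the graph is acyclic.

No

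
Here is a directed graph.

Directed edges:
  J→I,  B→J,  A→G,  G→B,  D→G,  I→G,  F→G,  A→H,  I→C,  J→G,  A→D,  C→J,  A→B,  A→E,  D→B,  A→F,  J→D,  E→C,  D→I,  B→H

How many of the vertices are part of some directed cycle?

6

A vertex is on a directed cycle iff it belongs to a strongly connected component of size ≥ 2 (or has a self-loop).
The vertices on cycles are {B, C, D, G, I, J} — 6 in total.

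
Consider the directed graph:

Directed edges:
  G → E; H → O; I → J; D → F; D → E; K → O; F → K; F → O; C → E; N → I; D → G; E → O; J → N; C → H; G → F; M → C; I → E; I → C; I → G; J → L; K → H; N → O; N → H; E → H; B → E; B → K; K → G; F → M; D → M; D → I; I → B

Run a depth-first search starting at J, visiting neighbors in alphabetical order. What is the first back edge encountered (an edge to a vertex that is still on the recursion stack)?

F→K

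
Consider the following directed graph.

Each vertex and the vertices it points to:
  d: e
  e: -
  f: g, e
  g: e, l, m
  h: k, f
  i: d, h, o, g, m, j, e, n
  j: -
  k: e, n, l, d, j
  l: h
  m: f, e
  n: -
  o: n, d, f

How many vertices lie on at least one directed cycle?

A vertex is on a directed cycle iff it belongs to a strongly connected component of size ≥ 2 (or has a self-loop).
The vertices on cycles are {f, g, h, k, l, m} — 6 in total.

6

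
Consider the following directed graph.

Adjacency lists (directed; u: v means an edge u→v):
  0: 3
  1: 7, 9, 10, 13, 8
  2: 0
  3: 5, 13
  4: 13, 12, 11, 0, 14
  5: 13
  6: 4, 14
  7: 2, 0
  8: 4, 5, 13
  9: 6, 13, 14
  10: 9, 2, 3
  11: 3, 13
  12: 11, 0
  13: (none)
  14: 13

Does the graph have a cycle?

DFS with white/gray/black marking, starting from 3:
3 gray
  5 gray
    13 gray
    13 black
  5 black
  3→13: 13 black — skip
3 black
0 gray
  0→3: 3 black — skip
0 black
1 gray
  7 gray
    2 gray
      2→0: 0 black — skip
    2 black
    7→0: 0 black — skip
  7 black
  9 gray
    6 gray
      4 gray
        4→13: 13 black — skip
        12 gray
          11 gray
            11→3: 3 black — skip
            11→13: 13 black — skip
          11 black
          12→0: 0 black — skip
        12 black
        4→11: 11 black — skip
        4→0: 0 black — skip
        14 gray
          14→13: 13 black — skip
        14 black
      4 black
      6→14: 14 black — skip
    6 black
    9→13: 13 black — skip
    9→14: 14 black — skip
  9 black
  10 gray
    10→9: 9 black — skip
    10→2: 2 black — skip
    10→3: 3 black — skip
  10 black
  1→13: 13 black — skip
  8 gray
    8→4: 4 black — skip
    8→5: 5 black — skip
    8→13: 13 black — skip
  8 black
1 black
Every edge goes to a white or black vertex — no back edge, so the graph is acyclic.

No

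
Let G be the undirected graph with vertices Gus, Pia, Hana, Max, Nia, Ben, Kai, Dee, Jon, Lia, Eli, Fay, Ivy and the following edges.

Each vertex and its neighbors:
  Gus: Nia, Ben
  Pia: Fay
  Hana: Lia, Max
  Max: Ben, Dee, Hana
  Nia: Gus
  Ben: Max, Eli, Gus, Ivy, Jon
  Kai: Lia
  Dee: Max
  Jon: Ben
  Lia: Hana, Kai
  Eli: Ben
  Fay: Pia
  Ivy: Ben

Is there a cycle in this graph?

No

DFS, tracking each vertex's parent; an edge to a visited non-parent vertex closes a cycle.
Start from Ben:
visit Ben (parent –)
  visit Max (parent Ben)
    Max–Ben: parent, skip
    visit Dee (parent Max)
      Dee–Max: parent, skip
    visit Hana (parent Max)
      visit Lia (parent Hana)
        Lia–Hana: parent, skip
        visit Kai (parent Lia)
          Kai–Lia: parent, skip
      Hana–Max: parent, skip
  visit Eli (parent Ben)
    Eli–Ben: parent, skip
  visit Gus (parent Ben)
    visit Nia (parent Gus)
      Nia–Gus: parent, skip
    Gus–Ben: parent, skip
  visit Ivy (parent Ben)
    Ivy–Ben: parent, skip
  visit Jon (parent Ben)
    Jon–Ben: parent, skip
visit Pia (parent –)
  visit Fay (parent Pia)
    Fay–Pia: parent, skip
No non-parent visited neighbor found — the graph is a forest.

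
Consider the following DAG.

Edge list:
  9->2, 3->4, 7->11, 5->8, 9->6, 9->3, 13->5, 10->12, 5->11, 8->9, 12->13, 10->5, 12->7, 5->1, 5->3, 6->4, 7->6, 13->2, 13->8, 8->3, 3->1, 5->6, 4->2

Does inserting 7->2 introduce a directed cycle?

No

Adding 7→2 creates a cycle iff 2 can already reach 7.
Explore from 2: no path reaches 7. The graph stays acyclic.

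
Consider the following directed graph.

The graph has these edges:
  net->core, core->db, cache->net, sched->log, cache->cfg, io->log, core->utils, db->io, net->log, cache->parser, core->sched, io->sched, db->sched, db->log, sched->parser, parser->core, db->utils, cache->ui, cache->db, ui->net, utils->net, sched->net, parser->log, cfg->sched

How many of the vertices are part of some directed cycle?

7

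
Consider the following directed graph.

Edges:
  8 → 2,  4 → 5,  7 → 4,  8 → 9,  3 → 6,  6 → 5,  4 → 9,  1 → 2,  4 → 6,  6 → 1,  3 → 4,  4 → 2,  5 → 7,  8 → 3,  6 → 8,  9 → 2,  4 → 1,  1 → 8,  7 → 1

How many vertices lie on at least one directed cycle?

7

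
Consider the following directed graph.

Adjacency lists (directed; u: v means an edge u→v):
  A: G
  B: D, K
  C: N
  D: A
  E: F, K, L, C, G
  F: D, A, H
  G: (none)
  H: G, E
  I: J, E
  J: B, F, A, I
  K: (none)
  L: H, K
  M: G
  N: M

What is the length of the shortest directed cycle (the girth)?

For each vertex v, BFS finds the shortest path from v back to v.
The shortest such closed walk is I → J → I, length 2.

2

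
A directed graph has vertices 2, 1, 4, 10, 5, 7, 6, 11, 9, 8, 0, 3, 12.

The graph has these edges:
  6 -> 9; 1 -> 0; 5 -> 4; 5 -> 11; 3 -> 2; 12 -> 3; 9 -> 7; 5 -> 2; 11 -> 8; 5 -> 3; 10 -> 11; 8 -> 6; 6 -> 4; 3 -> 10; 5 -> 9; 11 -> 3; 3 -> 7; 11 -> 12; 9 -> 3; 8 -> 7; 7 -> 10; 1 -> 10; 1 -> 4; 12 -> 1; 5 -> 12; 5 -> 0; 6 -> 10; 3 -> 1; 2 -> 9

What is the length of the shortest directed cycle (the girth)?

For each vertex v, BFS finds the shortest path from v back to v.
The shortest such closed walk is 11 → 3 → 10 → 11, length 3.

3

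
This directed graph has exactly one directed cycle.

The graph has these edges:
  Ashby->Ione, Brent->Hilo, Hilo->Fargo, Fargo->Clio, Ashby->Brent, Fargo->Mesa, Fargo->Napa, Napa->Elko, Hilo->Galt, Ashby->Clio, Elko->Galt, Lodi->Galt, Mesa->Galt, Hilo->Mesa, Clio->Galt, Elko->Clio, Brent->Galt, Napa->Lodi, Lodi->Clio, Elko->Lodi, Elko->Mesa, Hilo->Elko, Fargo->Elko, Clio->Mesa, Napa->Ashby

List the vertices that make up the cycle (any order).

Hilo, Napa, Ashby, Brent, Fargo

DFS with gray/black marking from Ashby:
Ashby gray
  Clio gray
    Mesa gray
      Galt gray
      Galt black
    Mesa black
    Clio→Galt: Galt black — skip
  Clio black
  Brent gray
    Hilo gray
      Hilo→Galt: Galt black — skip
      Elko gray
        Elko→Clio: Clio black — skip
        Elko→Galt: Galt black — skip
        Elko→Mesa: Mesa black — skip
        Lodi gray
          Lodi→Galt: Galt black — skip
          Lodi→Clio: Clio black — skip
        Lodi black
      Elko black
      Hilo→Mesa: Mesa black — skip
      Fargo gray
        Fargo→Elko: Elko black — skip
        Fargo→Mesa: Mesa black — skip
        Napa gray
          Napa→Lodi: Lodi black — skip
          Napa→Elko: Elko black — skip
          Napa→Ashby: Ashby is gray → back edge
Back edge closes the cycle Ashby → Brent → Hilo → Fargo → Napa → Ashby; its vertices are {Hilo, Napa, Ashby, Brent, Fargo}.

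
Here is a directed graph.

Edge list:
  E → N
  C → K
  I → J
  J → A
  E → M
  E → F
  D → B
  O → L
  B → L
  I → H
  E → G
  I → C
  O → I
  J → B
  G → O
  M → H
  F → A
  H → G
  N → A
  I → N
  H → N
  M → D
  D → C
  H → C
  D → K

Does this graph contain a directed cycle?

Yes

DFS with white/gray/black marking, starting from C:
C gray
  K gray
  K black
C black
A gray
A black
B gray
  L gray
  L black
B black
D gray
  D→K: K black — skip
  D→C: C black — skip
  D→B: B black — skip
D black
E gray
  N gray
    N→A: A black — skip
  N black
  F gray
    F→A: A black — skip
  F black
  M gray
    M→D: D black — skip
    H gray
      H→N: N black — skip
      G gray
        O gray
          O→L: L black — skip
          I gray
            I→N: N black — skip
            I→C: C black — skip
            J gray
              J→B: B black — skip
              J→A: A black — skip
            J black
            I→H: H is gray → back edge
Back edge found, so a cycle exists: H → G → O → I → H.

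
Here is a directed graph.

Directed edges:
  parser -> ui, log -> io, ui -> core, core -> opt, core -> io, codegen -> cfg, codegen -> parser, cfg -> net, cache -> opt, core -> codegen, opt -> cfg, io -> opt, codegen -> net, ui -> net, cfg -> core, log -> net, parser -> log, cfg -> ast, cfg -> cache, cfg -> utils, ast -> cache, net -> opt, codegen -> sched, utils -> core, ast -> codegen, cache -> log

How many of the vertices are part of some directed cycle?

A vertex is on a directed cycle iff it belongs to a strongly connected component of size ≥ 2 (or has a self-loop).
The vertices on cycles are {io, ui, ast, cfg, log, net, opt, core, cache, utils, parser, codegen} — 12 in total.

12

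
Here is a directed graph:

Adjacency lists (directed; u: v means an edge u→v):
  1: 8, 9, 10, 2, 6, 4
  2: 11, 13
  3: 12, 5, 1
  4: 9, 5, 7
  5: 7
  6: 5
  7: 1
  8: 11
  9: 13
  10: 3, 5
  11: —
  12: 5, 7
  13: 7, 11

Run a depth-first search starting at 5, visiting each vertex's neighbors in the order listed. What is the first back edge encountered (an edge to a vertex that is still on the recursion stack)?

13→7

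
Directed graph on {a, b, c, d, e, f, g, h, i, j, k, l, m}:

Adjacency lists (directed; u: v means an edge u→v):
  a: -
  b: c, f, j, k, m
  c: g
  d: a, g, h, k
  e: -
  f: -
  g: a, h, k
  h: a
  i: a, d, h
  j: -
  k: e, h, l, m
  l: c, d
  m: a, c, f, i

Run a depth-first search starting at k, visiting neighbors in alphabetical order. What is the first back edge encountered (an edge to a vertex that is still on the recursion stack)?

DFS from k (visiting neighbors in alphabetical order); mark gray on enter, black on exit:
k gray
  e gray
  e black
  h gray
    a gray
    a black
  h black
  l gray
    c gray
      g gray
        g→a: a black — skip
        g→h: h black — skip
        g→k: k is gray → back edge
First back edge: g → k.

g->k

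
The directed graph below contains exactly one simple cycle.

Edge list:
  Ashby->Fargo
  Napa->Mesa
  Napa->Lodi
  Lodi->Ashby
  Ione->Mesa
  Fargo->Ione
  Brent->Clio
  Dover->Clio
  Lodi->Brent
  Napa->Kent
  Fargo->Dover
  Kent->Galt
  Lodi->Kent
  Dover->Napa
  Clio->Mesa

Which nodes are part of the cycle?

Lodi, Napa, Ashby, Dover, Fargo

DFS with gray/black marking from Napa:
Napa gray
  Kent gray
    Galt gray
    Galt black
  Kent black
  Mesa gray
  Mesa black
  Lodi gray
    Ashby gray
      Fargo gray
        Ione gray
          Ione→Mesa: Mesa black — skip
        Ione black
        Dover gray
          Clio gray
            Clio→Mesa: Mesa black — skip
          Clio black
          Dover→Napa: Napa is gray → back edge
Back edge closes the cycle Napa → Lodi → Ashby → Fargo → Dover → Napa; its vertices are {Lodi, Napa, Ashby, Dover, Fargo}.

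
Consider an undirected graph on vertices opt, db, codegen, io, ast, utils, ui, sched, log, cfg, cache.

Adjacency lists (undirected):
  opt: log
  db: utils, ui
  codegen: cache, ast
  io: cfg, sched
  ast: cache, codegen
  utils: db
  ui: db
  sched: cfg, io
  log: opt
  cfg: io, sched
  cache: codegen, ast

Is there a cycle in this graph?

Yes

DFS, tracking each vertex's parent; an edge to a visited non-parent vertex closes a cycle.
Start from codegen:
visit codegen (parent –)
  visit cache (parent codegen)
    cache–codegen: parent, skip
    visit ast (parent cache)
      ast–cache: parent, skip
      ast–codegen: codegen visited and ≠ parent → cycle
Cycle: codegen – cache – ast – codegen.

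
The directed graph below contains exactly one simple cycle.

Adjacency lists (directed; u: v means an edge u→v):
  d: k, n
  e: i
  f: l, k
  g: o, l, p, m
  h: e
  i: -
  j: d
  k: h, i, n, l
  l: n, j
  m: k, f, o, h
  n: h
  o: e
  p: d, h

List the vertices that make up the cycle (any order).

d, j, k, l

DFS with gray/black marking from l:
l gray
  n gray
    h gray
      e gray
        i gray
        i black
      e black
    h black
  n black
  j gray
    d gray
      k gray
        k→h: h black — skip
        k→i: i black — skip
        k→n: n black — skip
        k→l: l is gray → back edge
Back edge closes the cycle l → j → d → k → l; its vertices are {d, j, k, l}.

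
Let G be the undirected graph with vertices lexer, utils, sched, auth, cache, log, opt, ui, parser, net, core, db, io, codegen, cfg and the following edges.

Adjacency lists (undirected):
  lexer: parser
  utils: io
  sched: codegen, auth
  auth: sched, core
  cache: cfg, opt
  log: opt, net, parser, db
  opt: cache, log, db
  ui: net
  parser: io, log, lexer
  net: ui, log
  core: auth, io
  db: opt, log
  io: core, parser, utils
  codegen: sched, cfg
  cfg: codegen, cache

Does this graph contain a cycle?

DFS, tracking each vertex's parent; an edge to a visited non-parent vertex closes a cycle.
Start from core:
visit core (parent –)
  visit auth (parent core)
    visit sched (parent auth)
      visit codegen (parent sched)
        codegen–sched: parent, skip
        visit cfg (parent codegen)
          cfg–codegen: parent, skip
          visit cache (parent cfg)
            cache–cfg: parent, skip
            visit opt (parent cache)
              opt–cache: parent, skip
              visit log (parent opt)
                log–opt: parent, skip
                visit net (parent log)
                  visit ui (parent net)
                    ui–net: parent, skip
                  net–log: parent, skip
                visit parser (parent log)
                  visit io (parent parser)
                    io–core: core visited and ≠ parent → cycle
Cycle: core – auth – sched – codegen – cfg – cache – opt – log – parser – io – core.

Yes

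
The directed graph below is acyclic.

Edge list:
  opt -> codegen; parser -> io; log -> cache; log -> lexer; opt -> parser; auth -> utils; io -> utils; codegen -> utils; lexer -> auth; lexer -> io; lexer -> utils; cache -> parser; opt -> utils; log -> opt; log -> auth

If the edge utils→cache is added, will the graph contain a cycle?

Adding utils→cache creates a cycle iff cache can already reach utils.
Path from cache: cache → parser → io → utils.
So cache → … → utils → cache is a cycle.

Yes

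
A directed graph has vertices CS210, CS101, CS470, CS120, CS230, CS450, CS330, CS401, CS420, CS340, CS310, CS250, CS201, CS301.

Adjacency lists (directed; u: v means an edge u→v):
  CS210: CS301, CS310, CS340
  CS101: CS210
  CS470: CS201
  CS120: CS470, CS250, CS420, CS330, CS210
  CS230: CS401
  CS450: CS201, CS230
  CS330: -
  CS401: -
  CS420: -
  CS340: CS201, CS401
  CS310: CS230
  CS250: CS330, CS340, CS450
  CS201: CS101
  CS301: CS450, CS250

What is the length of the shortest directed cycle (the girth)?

4

For each vertex v, BFS finds the shortest path from v back to v.
The shortest such closed walk is CS210 → CS340 → CS201 → CS101 → CS210, length 4.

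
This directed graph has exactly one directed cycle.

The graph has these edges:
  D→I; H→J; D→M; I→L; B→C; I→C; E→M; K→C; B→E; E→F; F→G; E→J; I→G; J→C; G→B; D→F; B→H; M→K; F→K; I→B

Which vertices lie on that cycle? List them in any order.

DFS with gray/black marking from B:
B gray
  C gray
  C black
  E gray
    F gray
      K gray
        K→C: C black — skip
      K black
      G gray
        G→B: B is gray → back edge
Back edge closes the cycle B → E → F → G → B; its vertices are {B, E, F, G}.

B, E, F, G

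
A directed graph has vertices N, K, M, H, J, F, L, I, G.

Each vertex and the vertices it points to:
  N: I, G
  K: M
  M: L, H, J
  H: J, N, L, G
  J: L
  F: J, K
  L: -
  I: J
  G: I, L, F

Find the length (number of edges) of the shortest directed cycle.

5

For each vertex v, BFS finds the shortest path from v back to v.
The shortest such closed walk is G → F → K → M → H → G, length 5.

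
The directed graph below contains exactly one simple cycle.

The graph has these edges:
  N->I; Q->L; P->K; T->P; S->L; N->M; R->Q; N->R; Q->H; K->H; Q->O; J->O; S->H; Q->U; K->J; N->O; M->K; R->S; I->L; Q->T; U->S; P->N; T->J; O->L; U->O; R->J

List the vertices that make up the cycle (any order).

N, P, Q, R, T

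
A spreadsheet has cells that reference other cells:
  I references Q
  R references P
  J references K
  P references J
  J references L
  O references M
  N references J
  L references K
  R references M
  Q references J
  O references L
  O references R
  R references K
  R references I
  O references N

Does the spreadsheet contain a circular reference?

DFS with white/gray/black marking, starting from L:
L gray
  K gray
  K black
L black
I gray
  Q gray
    J gray
      J→L: L black — skip
      J→K: K black — skip
    J black
  Q black
I black
M gray
M black
N gray
  N→J: J black — skip
N black
O gray
  O→M: M black — skip
  O→L: L black — skip
  R gray
    R→K: K black — skip
    R→M: M black — skip
    R→I: I black — skip
    P gray
      P→J: J black — skip
    P black
  R black
  O→N: N black — skip
O black
Every edge goes to a white or black vertex — no back edge, so the graph is acyclic.

No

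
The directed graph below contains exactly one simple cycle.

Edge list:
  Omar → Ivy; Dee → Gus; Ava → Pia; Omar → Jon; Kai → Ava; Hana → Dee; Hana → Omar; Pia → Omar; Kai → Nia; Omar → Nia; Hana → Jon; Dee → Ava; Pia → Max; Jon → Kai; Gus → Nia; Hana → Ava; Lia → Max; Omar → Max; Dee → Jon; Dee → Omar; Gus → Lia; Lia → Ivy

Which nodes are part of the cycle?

DFS with gray/black marking from Omar:
Omar gray
  Max gray
  Max black
  Nia gray
  Nia black
  Ivy gray
  Ivy black
  Jon gray
    Kai gray
      Ava gray
        Pia gray
          Pia→Omar: Omar is gray → back edge
Back edge closes the cycle Omar → Jon → Kai → Ava → Pia → Omar; its vertices are {Ava, Jon, Kai, Pia, Omar}.

Ava, Jon, Kai, Pia, Omar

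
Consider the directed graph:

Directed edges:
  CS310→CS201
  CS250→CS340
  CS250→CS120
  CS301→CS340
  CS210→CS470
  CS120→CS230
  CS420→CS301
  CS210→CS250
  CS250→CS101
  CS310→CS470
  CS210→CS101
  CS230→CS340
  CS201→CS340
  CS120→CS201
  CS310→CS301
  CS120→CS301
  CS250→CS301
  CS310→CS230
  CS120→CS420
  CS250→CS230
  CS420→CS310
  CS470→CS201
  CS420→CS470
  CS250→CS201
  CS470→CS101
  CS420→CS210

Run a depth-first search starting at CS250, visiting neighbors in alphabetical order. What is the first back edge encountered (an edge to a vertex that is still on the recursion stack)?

CS210→CS250

DFS from CS250 (visiting neighbors in alphabetical order); mark gray on enter, black on exit:
CS250 gray
  CS101 gray
  CS101 black
  CS120 gray
    CS201 gray
      CS340 gray
      CS340 black
    CS201 black
    CS230 gray
      CS230→CS340: CS340 black — skip
    CS230 black
    CS301 gray
      CS301→CS340: CS340 black — skip
    CS301 black
    CS420 gray
      CS210 gray
        CS210→CS101: CS101 black — skip
        CS210→CS250: CS250 is gray → back edge
First back edge: CS210 → CS250.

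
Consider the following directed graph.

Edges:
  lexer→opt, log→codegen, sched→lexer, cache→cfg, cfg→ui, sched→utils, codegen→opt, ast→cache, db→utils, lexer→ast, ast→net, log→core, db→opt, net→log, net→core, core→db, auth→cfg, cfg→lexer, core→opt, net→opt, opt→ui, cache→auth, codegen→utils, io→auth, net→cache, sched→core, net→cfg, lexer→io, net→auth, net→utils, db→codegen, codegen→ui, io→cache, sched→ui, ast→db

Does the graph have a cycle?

DFS with white/gray/black marking, starting from io:
io gray
  auth gray
    cfg gray
      ui gray
      ui black
      lexer gray
        opt gray
          opt→ui: ui black — skip
        opt black
        ast gray
          cache gray
            cache→auth: auth is gray → back edge
Back edge found, so a cycle exists: auth → cfg → lexer → ast → cache → auth.

Yes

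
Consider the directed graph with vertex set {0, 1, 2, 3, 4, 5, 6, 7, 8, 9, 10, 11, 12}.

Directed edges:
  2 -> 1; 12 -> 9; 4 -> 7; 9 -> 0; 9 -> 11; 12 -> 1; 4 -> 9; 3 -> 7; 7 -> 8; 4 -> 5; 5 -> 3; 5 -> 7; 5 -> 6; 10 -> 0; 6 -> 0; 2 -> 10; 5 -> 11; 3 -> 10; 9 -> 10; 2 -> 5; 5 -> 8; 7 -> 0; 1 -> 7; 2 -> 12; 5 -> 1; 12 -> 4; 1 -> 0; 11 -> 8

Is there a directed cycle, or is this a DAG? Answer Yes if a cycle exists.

DFS with white/gray/black marking, starting from 1:
1 gray
  0 gray
  0 black
  7 gray
    7→0: 0 black — skip
    8 gray
    8 black
  7 black
1 black
2 gray
  5 gray
    3 gray
      10 gray
        10→0: 0 black — skip
      10 black
      3→7: 7 black — skip
    3 black
    6 gray
      6→0: 0 black — skip
    6 black
    5→1: 1 black — skip
    5→7: 7 black — skip
    5→8: 8 black — skip
    11 gray
      11→8: 8 black — skip
    11 black
  5 black
  2→1: 1 black — skip
  12 gray
    9 gray
      9→0: 0 black — skip
      9→10: 10 black — skip
      9→11: 11 black — skip
    9 black
    4 gray
      4→5: 5 black — skip
      4→9: 9 black — skip
      4→7: 7 black — skip
    4 black
    12→1: 1 black — skip
  12 black
  2→10: 10 black — skip
2 black
Every edge goes to a white or black vertex — no back edge, so the graph is acyclic.

No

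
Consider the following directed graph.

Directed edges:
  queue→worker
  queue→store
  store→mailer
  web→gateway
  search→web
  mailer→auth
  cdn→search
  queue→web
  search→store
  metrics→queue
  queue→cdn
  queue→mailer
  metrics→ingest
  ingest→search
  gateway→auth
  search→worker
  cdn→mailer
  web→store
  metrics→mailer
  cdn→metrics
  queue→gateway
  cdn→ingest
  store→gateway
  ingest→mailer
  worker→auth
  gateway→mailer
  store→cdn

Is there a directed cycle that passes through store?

store is on a cycle iff store can reach itself via ≥1 edge.
store → cdn → search → store — yes.

Yes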